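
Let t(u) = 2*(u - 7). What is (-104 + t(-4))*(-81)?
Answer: 10206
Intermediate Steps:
t(u) = -14 + 2*u (t(u) = 2*(-7 + u) = -14 + 2*u)
(-104 + t(-4))*(-81) = (-104 + (-14 + 2*(-4)))*(-81) = (-104 + (-14 - 8))*(-81) = (-104 - 22)*(-81) = -126*(-81) = 10206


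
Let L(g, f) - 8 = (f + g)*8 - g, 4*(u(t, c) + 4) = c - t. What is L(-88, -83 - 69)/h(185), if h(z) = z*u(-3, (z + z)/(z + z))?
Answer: 608/185 ≈ 3.2865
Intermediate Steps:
u(t, c) = -4 - t/4 + c/4 (u(t, c) = -4 + (c - t)/4 = -4 + (-t/4 + c/4) = -4 - t/4 + c/4)
L(g, f) = 8 + 7*g + 8*f (L(g, f) = 8 + ((f + g)*8 - g) = 8 + ((8*f + 8*g) - g) = 8 + (7*g + 8*f) = 8 + 7*g + 8*f)
h(z) = -3*z (h(z) = z*(-4 - ¼*(-3) + ((z + z)/(z + z))/4) = z*(-4 + ¾ + ((2*z)/((2*z)))/4) = z*(-4 + ¾ + ((2*z)*(1/(2*z)))/4) = z*(-4 + ¾ + (¼)*1) = z*(-4 + ¾ + ¼) = z*(-3) = -3*z)
L(-88, -83 - 69)/h(185) = (8 + 7*(-88) + 8*(-83 - 69))/((-3*185)) = (8 - 616 + 8*(-152))/(-555) = (8 - 616 - 1216)*(-1/555) = -1824*(-1/555) = 608/185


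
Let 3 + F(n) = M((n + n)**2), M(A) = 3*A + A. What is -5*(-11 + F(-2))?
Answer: -250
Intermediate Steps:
M(A) = 4*A
F(n) = -3 + 16*n**2 (F(n) = -3 + 4*(n + n)**2 = -3 + 4*(2*n)**2 = -3 + 4*(4*n**2) = -3 + 16*n**2)
-5*(-11 + F(-2)) = -5*(-11 + (-3 + 16*(-2)**2)) = -5*(-11 + (-3 + 16*4)) = -5*(-11 + (-3 + 64)) = -5*(-11 + 61) = -5*50 = -250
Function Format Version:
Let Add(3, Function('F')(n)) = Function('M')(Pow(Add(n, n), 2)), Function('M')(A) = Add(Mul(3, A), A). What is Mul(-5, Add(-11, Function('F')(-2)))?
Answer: -250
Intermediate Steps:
Function('M')(A) = Mul(4, A)
Function('F')(n) = Add(-3, Mul(16, Pow(n, 2))) (Function('F')(n) = Add(-3, Mul(4, Pow(Add(n, n), 2))) = Add(-3, Mul(4, Pow(Mul(2, n), 2))) = Add(-3, Mul(4, Mul(4, Pow(n, 2)))) = Add(-3, Mul(16, Pow(n, 2))))
Mul(-5, Add(-11, Function('F')(-2))) = Mul(-5, Add(-11, Add(-3, Mul(16, Pow(-2, 2))))) = Mul(-5, Add(-11, Add(-3, Mul(16, 4)))) = Mul(-5, Add(-11, Add(-3, 64))) = Mul(-5, Add(-11, 61)) = Mul(-5, 50) = -250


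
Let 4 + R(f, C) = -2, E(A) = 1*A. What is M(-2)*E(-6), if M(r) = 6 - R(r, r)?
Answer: -72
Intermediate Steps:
E(A) = A
R(f, C) = -6 (R(f, C) = -4 - 2 = -6)
M(r) = 12 (M(r) = 6 - 1*(-6) = 6 + 6 = 12)
M(-2)*E(-6) = 12*(-6) = -72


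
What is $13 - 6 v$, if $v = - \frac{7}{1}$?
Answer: $55$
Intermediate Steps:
$v = -7$ ($v = \left(-7\right) 1 = -7$)
$13 - 6 v = 13 - -42 = 13 + 42 = 55$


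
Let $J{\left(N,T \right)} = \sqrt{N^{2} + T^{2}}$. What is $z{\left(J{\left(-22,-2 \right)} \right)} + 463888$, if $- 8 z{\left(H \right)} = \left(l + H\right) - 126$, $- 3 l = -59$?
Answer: $\frac{11133631}{24} - \frac{\sqrt{122}}{4} \approx 4.639 \cdot 10^{5}$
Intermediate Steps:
$l = \frac{59}{3}$ ($l = \left(- \frac{1}{3}\right) \left(-59\right) = \frac{59}{3} \approx 19.667$)
$z{\left(H \right)} = \frac{319}{24} - \frac{H}{8}$ ($z{\left(H \right)} = - \frac{\left(\frac{59}{3} + H\right) - 126}{8} = - \frac{- \frac{319}{3} + H}{8} = \frac{319}{24} - \frac{H}{8}$)
$z{\left(J{\left(-22,-2 \right)} \right)} + 463888 = \left(\frac{319}{24} - \frac{\sqrt{\left(-22\right)^{2} + \left(-2\right)^{2}}}{8}\right) + 463888 = \left(\frac{319}{24} - \frac{\sqrt{484 + 4}}{8}\right) + 463888 = \left(\frac{319}{24} - \frac{\sqrt{488}}{8}\right) + 463888 = \left(\frac{319}{24} - \frac{2 \sqrt{122}}{8}\right) + 463888 = \left(\frac{319}{24} - \frac{\sqrt{122}}{4}\right) + 463888 = \frac{11133631}{24} - \frac{\sqrt{122}}{4}$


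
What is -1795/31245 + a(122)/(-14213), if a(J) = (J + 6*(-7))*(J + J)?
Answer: -2083327/1456017 ≈ -1.4308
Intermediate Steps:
a(J) = 2*J*(-42 + J) (a(J) = (J - 42)*(2*J) = (-42 + J)*(2*J) = 2*J*(-42 + J))
-1795/31245 + a(122)/(-14213) = -1795/31245 + (2*122*(-42 + 122))/(-14213) = -1795*1/31245 + (2*122*80)*(-1/14213) = -359/6249 + 19520*(-1/14213) = -359/6249 - 320/233 = -2083327/1456017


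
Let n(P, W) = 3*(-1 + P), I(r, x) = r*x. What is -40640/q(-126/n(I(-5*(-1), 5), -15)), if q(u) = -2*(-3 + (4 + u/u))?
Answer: 10160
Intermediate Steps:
n(P, W) = -3 + 3*P
q(u) = -4 (q(u) = -2*(-3 + (4 + 1)) = -2*(-3 + 5) = -2*2 = -4)
-40640/q(-126/n(I(-5*(-1), 5), -15)) = -40640/(-4) = -40640*(-¼) = 10160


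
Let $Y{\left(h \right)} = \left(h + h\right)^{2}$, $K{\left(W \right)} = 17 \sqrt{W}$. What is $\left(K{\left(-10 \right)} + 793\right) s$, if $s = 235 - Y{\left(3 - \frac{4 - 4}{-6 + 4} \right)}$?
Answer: $157807 + 3383 i \sqrt{10} \approx 1.5781 \cdot 10^{5} + 10698.0 i$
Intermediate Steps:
$Y{\left(h \right)} = 4 h^{2}$ ($Y{\left(h \right)} = \left(2 h\right)^{2} = 4 h^{2}$)
$s = 199$ ($s = 235 - 4 \left(3 - \frac{4 - 4}{-6 + 4}\right)^{2} = 235 - 4 \left(3 - \frac{0}{-2}\right)^{2} = 235 - 4 \left(3 - 0 \left(- \frac{1}{2}\right)\right)^{2} = 235 - 4 \left(3 - 0\right)^{2} = 235 - 4 \left(3 + 0\right)^{2} = 235 - 4 \cdot 3^{2} = 235 - 4 \cdot 9 = 235 - 36 = 199$)
$\left(K{\left(-10 \right)} + 793\right) s = \left(17 \sqrt{-10} + 793\right) 199 = \left(17 i \sqrt{10} + 793\right) 199 = \left(793 + 17 i \sqrt{10}\right) 199 = 157807 + 3383 i \sqrt{10}$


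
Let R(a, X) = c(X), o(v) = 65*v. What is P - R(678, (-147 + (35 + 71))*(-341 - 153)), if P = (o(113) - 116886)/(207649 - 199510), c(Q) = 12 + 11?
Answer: -296738/8139 ≈ -36.459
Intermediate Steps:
c(Q) = 23
P = -109541/8139 (P = (65*113 - 116886)/(207649 - 199510) = (7345 - 116886)/8139 = -109541*1/8139 = -109541/8139 ≈ -13.459)
R(a, X) = 23
P - R(678, (-147 + (35 + 71))*(-341 - 153)) = -109541/8139 - 1*23 = -109541/8139 - 23 = -296738/8139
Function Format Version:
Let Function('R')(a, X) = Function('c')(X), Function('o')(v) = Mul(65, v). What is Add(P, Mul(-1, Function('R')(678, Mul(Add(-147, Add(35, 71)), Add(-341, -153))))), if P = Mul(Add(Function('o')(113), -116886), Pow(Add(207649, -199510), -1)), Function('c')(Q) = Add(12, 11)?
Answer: Rational(-296738, 8139) ≈ -36.459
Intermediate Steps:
Function('c')(Q) = 23
P = Rational(-109541, 8139) (P = Mul(Add(Mul(65, 113), -116886), Pow(Add(207649, -199510), -1)) = Mul(Add(7345, -116886), Pow(8139, -1)) = Mul(-109541, Rational(1, 8139)) = Rational(-109541, 8139) ≈ -13.459)
Function('R')(a, X) = 23
Add(P, Mul(-1, Function('R')(678, Mul(Add(-147, Add(35, 71)), Add(-341, -153))))) = Add(Rational(-109541, 8139), Mul(-1, 23)) = Add(Rational(-109541, 8139), -23) = Rational(-296738, 8139)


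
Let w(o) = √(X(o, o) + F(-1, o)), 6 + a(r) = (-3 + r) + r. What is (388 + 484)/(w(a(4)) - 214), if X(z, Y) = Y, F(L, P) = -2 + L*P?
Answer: -93304/22899 - 436*I*√2/22899 ≈ -4.0746 - 0.026927*I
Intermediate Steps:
a(r) = -9 + 2*r (a(r) = -6 + ((-3 + r) + r) = -6 + (-3 + 2*r) = -9 + 2*r)
w(o) = I*√2 (w(o) = √(o + (-2 - o)) = √(-2) = I*√2)
(388 + 484)/(w(a(4)) - 214) = (388 + 484)/(I*√2 - 214) = 872/(-214 + I*√2)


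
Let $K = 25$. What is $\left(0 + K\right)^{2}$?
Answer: $625$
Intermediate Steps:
$\left(0 + K\right)^{2} = \left(0 + 25\right)^{2} = 25^{2} = 625$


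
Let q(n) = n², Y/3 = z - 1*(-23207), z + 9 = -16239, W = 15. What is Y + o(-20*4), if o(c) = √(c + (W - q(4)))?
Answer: 20877 + 9*I ≈ 20877.0 + 9.0*I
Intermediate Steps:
z = -16248 (z = -9 - 16239 = -16248)
Y = 20877 (Y = 3*(-16248 - 1*(-23207)) = 3*(-16248 + 23207) = 3*6959 = 20877)
o(c) = √(-1 + c) (o(c) = √(c + (15 - 1*4²)) = √(c + (15 - 1*16)) = √(c + (15 - 16)) = √(c - 1) = √(-1 + c))
Y + o(-20*4) = 20877 + √(-1 - 20*4) = 20877 + √(-1 - 80) = 20877 + √(-81) = 20877 + 9*I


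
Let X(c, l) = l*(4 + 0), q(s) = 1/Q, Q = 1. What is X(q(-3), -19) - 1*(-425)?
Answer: 349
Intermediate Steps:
q(s) = 1 (q(s) = 1/1 = 1)
X(c, l) = 4*l (X(c, l) = l*4 = 4*l)
X(q(-3), -19) - 1*(-425) = 4*(-19) - 1*(-425) = -76 + 425 = 349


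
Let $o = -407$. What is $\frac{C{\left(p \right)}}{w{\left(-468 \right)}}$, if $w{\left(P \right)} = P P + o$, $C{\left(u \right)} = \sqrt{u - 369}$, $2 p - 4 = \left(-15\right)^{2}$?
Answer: $\frac{i \sqrt{1018}}{437234} \approx 7.2973 \cdot 10^{-5} i$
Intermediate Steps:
$p = \frac{229}{2}$ ($p = 2 + \frac{\left(-15\right)^{2}}{2} = 2 + \frac{1}{2} \cdot 225 = 2 + \frac{225}{2} = \frac{229}{2} \approx 114.5$)
$C{\left(u \right)} = \sqrt{-369 + u}$
$w{\left(P \right)} = -407 + P^{2}$ ($w{\left(P \right)} = P P - 407 = P^{2} - 407 = -407 + P^{2}$)
$\frac{C{\left(p \right)}}{w{\left(-468 \right)}} = \frac{\sqrt{-369 + \frac{229}{2}}}{-407 + \left(-468\right)^{2}} = \frac{\sqrt{- \frac{509}{2}}}{-407 + 219024} = \frac{\frac{1}{2} i \sqrt{1018}}{218617} = \frac{i \sqrt{1018}}{2} \cdot \frac{1}{218617} = \frac{i \sqrt{1018}}{437234}$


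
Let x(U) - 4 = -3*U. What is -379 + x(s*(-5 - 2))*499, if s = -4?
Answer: -40299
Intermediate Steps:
x(U) = 4 - 3*U
-379 + x(s*(-5 - 2))*499 = -379 + (4 - (-12)*(-5 - 2))*499 = -379 + (4 - (-12)*(-7))*499 = -379 + (4 - 3*28)*499 = -379 + (4 - 84)*499 = -379 - 80*499 = -379 - 39920 = -40299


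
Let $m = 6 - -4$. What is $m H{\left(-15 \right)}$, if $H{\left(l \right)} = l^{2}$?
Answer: $2250$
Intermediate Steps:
$m = 10$ ($m = 6 + 4 = 10$)
$m H{\left(-15 \right)} = 10 \left(-15\right)^{2} = 10 \cdot 225 = 2250$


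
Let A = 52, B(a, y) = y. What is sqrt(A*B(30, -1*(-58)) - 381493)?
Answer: 3*I*sqrt(42053) ≈ 615.21*I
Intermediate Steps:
sqrt(A*B(30, -1*(-58)) - 381493) = sqrt(52*(-1*(-58)) - 381493) = sqrt(52*58 - 381493) = sqrt(3016 - 381493) = sqrt(-378477) = 3*I*sqrt(42053)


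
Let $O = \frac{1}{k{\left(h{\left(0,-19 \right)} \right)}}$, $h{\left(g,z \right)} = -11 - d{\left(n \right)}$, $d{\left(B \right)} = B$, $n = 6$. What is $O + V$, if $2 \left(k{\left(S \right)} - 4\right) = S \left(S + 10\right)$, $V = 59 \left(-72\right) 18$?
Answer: $- \frac{9710926}{127} \approx -76464.0$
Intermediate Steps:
$h{\left(g,z \right)} = -17$ ($h{\left(g,z \right)} = -11 - 6 = -17$)
$V = -76464$ ($V = \left(-4248\right) 18 = -76464$)
$k{\left(S \right)} = 4 + \frac{S \left(10 + S\right)}{2}$ ($k{\left(S \right)} = 4 + \frac{S \left(S + 10\right)}{2} = 4 + \frac{S \left(10 + S\right)}{2}$)
$O = \frac{2}{127}$ ($O = \frac{1}{4 + \frac{\left(-17\right)^{2}}{2} + 5 \left(-17\right)} = \frac{1}{4 + \frac{1}{2} \cdot 289 - 85} = \frac{1}{4 + \frac{289}{2} - 85} = \frac{1}{\frac{127}{2}} = \frac{2}{127} \approx 0.015748$)
$O + V = \frac{2}{127} - 76464 = - \frac{9710926}{127}$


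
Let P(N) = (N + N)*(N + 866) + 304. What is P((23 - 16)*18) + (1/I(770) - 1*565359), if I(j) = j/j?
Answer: -315070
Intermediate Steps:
I(j) = 1
P(N) = 304 + 2*N*(866 + N) (P(N) = (2*N)*(866 + N) + 304 = 2*N*(866 + N) + 304 = 304 + 2*N*(866 + N))
P((23 - 16)*18) + (1/I(770) - 1*565359) = (304 + 2*((23 - 16)*18)² + 1732*((23 - 16)*18)) + (1/1 - 1*565359) = (304 + 2*(7*18)² + 1732*(7*18)) + (1 - 565359) = (304 + 2*126² + 1732*126) - 565358 = (304 + 2*15876 + 218232) - 565358 = (304 + 31752 + 218232) - 565358 = 250288 - 565358 = -315070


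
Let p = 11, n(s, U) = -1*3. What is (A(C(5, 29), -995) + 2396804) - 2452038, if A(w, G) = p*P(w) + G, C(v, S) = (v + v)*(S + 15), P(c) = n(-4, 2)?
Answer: -56262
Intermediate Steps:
n(s, U) = -3
P(c) = -3
C(v, S) = 2*v*(15 + S) (C(v, S) = (2*v)*(15 + S) = 2*v*(15 + S))
A(w, G) = -33 + G (A(w, G) = 11*(-3) + G = -33 + G)
(A(C(5, 29), -995) + 2396804) - 2452038 = ((-33 - 995) + 2396804) - 2452038 = (-1028 + 2396804) - 2452038 = 2395776 - 2452038 = -56262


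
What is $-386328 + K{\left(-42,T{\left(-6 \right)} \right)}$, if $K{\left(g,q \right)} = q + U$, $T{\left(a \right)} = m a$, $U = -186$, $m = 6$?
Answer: $-386550$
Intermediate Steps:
$T{\left(a \right)} = 6 a$
$K{\left(g,q \right)} = -186 + q$ ($K{\left(g,q \right)} = q - 186 = -186 + q$)
$-386328 + K{\left(-42,T{\left(-6 \right)} \right)} = -386328 + \left(-186 + 6 \left(-6\right)\right) = -386328 - 222 = -386550$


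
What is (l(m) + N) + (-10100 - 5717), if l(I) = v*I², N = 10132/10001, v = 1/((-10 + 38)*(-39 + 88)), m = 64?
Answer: -54244018931/3430343 ≈ -15813.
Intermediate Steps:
v = 1/1372 (v = 1/(28*49) = 1/1372 ≈ 0.00072886)
N = 10132/10001 (N = 10132*(1/10001) = 10132/10001 ≈ 1.0131)
l(I) = I²/1372
(l(m) + N) + (-10100 - 5717) = ((1/1372)*64² + 10132/10001) + (-10100 - 5717) = ((1/1372)*4096 + 10132/10001) - 15817 = (1024/343 + 10132/10001) - 15817 = 13716300/3430343 - 15817 = -54244018931/3430343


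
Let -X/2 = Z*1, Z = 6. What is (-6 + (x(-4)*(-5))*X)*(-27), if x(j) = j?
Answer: 6642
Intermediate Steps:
X = -12 ≈ -12.000
(-6 + (x(-4)*(-5))*X)*(-27) = (-6 - 4*(-5)*(-12))*(-27) = (-6 + 20*(-12))*(-27) = (-6 - 240)*(-27) = -246*(-27) = 6642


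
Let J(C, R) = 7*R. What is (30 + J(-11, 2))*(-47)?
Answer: -2068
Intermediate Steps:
(30 + J(-11, 2))*(-47) = (30 + 7*2)*(-47) = (30 + 14)*(-47) = 44*(-47) = -2068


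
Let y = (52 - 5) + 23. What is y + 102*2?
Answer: 274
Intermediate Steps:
y = 70 (y = 47 + 23 = 70)
y + 102*2 = 70 + 102*2 = 70 + 204 = 274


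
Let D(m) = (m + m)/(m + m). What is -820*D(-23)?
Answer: -820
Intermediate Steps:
D(m) = 1 (D(m) = (2*m)/((2*m)) = (2*m)*(1/(2*m)) = 1)
-820*D(-23) = -820*1 = -820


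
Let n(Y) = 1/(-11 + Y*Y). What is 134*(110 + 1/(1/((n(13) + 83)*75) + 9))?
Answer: 130621827170/8852783 ≈ 14755.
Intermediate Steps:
n(Y) = 1/(-11 + Y**2)
134*(110 + 1/(1/((n(13) + 83)*75) + 9)) = 134*(110 + 1/(1/((1/(-11 + 13**2) + 83)*75) + 9)) = 134*(110 + 1/((1/75)/(1/(-11 + 169) + 83) + 9)) = 134*(110 + 1/((1/75)/(1/158 + 83) + 9)) = 134*(110 + 1/((1/75)/(13115/158) + 9)) = 134*(110 + 1/((158/13115)*(1/75) + 9)) = 134*(110 + 1/(158/983625 + 9)) = 134*(110 + 1/(8852783/983625)) = 134*(110 + 983625/8852783) = 134*(974789755/8852783) = 130621827170/8852783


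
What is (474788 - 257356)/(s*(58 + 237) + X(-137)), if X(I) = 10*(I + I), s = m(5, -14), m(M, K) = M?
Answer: -217432/1265 ≈ -171.88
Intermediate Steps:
s = 5
X(I) = 20*I (X(I) = 10*(2*I) = 20*I)
(474788 - 257356)/(s*(58 + 237) + X(-137)) = (474788 - 257356)/(5*(58 + 237) + 20*(-137)) = 217432/(5*295 - 2740) = 217432/(1475 - 2740) = 217432/(-1265) = 217432*(-1/1265) = -217432/1265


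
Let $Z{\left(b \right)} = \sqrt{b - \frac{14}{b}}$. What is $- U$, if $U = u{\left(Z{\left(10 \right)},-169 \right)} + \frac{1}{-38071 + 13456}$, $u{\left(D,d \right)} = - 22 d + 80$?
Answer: $- \frac{93487769}{24615} \approx -3798.0$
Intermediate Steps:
$u{\left(D,d \right)} = 80 - 22 d$
$U = \frac{93487769}{24615}$ ($U = \left(80 - -3718\right) + \frac{1}{-38071 + 13456} = \left(80 + 3718\right) + \frac{1}{-24615} = 3798 - \frac{1}{24615} = \frac{93487769}{24615} \approx 3798.0$)
$- U = \left(-1\right) \frac{93487769}{24615} = - \frac{93487769}{24615}$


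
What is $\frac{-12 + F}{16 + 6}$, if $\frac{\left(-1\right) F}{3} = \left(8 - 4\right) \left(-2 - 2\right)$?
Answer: $\frac{18}{11} \approx 1.6364$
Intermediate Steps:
$F = 48$ ($F = - 3 \left(8 - 4\right) \left(-2 - 2\right) = - 3 \cdot 4 \left(-4\right) = \left(-3\right) \left(-16\right) = 48$)
$\frac{-12 + F}{16 + 6} = \frac{-12 + 48}{16 + 6} = \frac{1}{22} \cdot 36 = \frac{18}{11}$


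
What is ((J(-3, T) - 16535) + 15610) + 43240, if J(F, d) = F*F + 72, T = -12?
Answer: 42396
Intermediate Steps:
J(F, d) = 72 + F**2 (J(F, d) = F**2 + 72 = 72 + F**2)
((J(-3, T) - 16535) + 15610) + 43240 = (((72 + (-3)**2) - 16535) + 15610) + 43240 = (((72 + 9) - 16535) + 15610) + 43240 = ((81 - 16535) + 15610) + 43240 = (-16454 + 15610) + 43240 = -844 + 43240 = 42396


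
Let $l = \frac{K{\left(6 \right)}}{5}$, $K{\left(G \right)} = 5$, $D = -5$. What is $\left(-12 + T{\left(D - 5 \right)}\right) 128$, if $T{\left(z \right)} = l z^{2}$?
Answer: $11264$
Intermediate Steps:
$l = 1$ ($l = \frac{5}{5} = 5 \cdot \frac{1}{5} = 1$)
$T{\left(z \right)} = z^{2}$ ($T{\left(z \right)} = 1 z^{2} = z^{2}$)
$\left(-12 + T{\left(D - 5 \right)}\right) 128 = \left(-12 + \left(-5 - 5\right)^{2}\right) 128 = \left(-12 + \left(-10\right)^{2}\right) 128 = \left(-12 + 100\right) 128 = 88 \cdot 128 = 11264$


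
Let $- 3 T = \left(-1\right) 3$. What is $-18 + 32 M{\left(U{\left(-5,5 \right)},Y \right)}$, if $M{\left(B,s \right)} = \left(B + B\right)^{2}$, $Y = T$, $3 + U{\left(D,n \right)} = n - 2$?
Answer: $-18$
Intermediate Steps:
$T = 1$ ($T = - \frac{\left(-1\right) 3}{3} = \left(- \frac{1}{3}\right) \left(-3\right) = 1$)
$U{\left(D,n \right)} = -5 + n$ ($U{\left(D,n \right)} = -3 + \left(n - 2\right) = -3 + \left(-2 + n\right) = -5 + n$)
$Y = 1$
$M{\left(B,s \right)} = 4 B^{2}$ ($M{\left(B,s \right)} = \left(2 B\right)^{2} = 4 B^{2}$)
$-18 + 32 M{\left(U{\left(-5,5 \right)},Y \right)} = -18 + 32 \cdot 4 \left(-5 + 5\right)^{2} = -18 + 32 \cdot 4 \cdot 0^{2} = -18 + 32 \cdot 4 \cdot 0 = -18 + 32 \cdot 0 = -18 + 0 = -18$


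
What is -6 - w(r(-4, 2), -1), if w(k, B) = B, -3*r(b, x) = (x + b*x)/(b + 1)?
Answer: -5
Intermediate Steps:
r(b, x) = -(x + b*x)/(3*(1 + b)) (r(b, x) = -(x + b*x)/(3*(b + 1)) = -(x + b*x)/(3*(1 + b)))
-6 - w(r(-4, 2), -1) = -6 - 1*(-1) = -6 + 1 = -5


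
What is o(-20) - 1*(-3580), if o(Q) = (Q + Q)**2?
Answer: 5180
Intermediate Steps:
o(Q) = 4*Q**2 (o(Q) = (2*Q)**2 = 4*Q**2)
o(-20) - 1*(-3580) = 4*(-20)**2 - 1*(-3580) = 4*400 + 3580 = 1600 + 3580 = 5180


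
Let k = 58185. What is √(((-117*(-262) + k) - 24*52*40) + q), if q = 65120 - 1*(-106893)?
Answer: 2*√52733 ≈ 459.27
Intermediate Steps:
q = 172013 (q = 65120 + 106893 = 172013)
√(((-117*(-262) + k) - 24*52*40) + q) = √(((-117*(-262) + 58185) - 24*52*40) + 172013) = √(((30654 + 58185) - 1248*40) + 172013) = √((88839 - 49920) + 172013) = √(38919 + 172013) = √210932 = 2*√52733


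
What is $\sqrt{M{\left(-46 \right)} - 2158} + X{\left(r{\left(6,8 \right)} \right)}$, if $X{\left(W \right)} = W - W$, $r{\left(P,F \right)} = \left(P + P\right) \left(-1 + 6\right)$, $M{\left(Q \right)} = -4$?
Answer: $i \sqrt{2162} \approx 46.497 i$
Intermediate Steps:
$r{\left(P,F \right)} = 10 P$ ($r{\left(P,F \right)} = 2 P 5 = 10 P$)
$X{\left(W \right)} = 0$
$\sqrt{M{\left(-46 \right)} - 2158} + X{\left(r{\left(6,8 \right)} \right)} = \sqrt{-4 - 2158} + 0 = \sqrt{-2162} + 0 = i \sqrt{2162} + 0 = i \sqrt{2162}$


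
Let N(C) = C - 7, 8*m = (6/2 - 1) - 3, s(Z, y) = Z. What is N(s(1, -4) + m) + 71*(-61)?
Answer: -34697/8 ≈ -4337.1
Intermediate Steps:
m = -1/8 (m = ((6/2 - 1) - 3)/8 = ((6*(1/2) - 1) - 3)/8 = ((3 - 1) - 3)/8 = (2 - 3)/8 = (1/8)*(-1) = -1/8 ≈ -0.12500)
N(C) = -7 + C
N(s(1, -4) + m) + 71*(-61) = (-7 + (1 - 1/8)) + 71*(-61) = (-7 + 7/8) - 4331 = -49/8 - 4331 = -34697/8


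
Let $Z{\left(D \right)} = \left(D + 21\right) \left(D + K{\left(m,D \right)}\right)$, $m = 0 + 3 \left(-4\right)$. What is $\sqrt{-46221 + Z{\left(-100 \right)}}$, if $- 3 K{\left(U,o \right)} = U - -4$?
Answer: $\frac{i \sqrt{346785}}{3} \approx 196.29 i$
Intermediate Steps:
$m = -12$ ($m = 0 - 12 = -12$)
$K{\left(U,o \right)} = - \frac{4}{3} - \frac{U}{3}$ ($K{\left(U,o \right)} = - \frac{U - -4}{3} = - \frac{U + 4}{3} = - \frac{4 + U}{3} = - \frac{4}{3} - \frac{U}{3}$)
$Z{\left(D \right)} = \left(21 + D\right) \left(\frac{8}{3} + D\right)$ ($Z{\left(D \right)} = \left(D + 21\right) \left(D - - \frac{8}{3}\right) = \left(21 + D\right) \left(D + \left(- \frac{4}{3} + 4\right)\right) = \left(21 + D\right) \left(D + \frac{8}{3}\right) = \left(21 + D\right) \left(\frac{8}{3} + D\right)$)
$\sqrt{-46221 + Z{\left(-100 \right)}} = \sqrt{-46221 + \left(56 + \left(-100\right)^{2} + \frac{71}{3} \left(-100\right)\right)} = \sqrt{-46221 + \left(56 + 10000 - \frac{7100}{3}\right)} = \sqrt{-46221 + \frac{23068}{3}} = \sqrt{- \frac{115595}{3}} = \frac{i \sqrt{346785}}{3}$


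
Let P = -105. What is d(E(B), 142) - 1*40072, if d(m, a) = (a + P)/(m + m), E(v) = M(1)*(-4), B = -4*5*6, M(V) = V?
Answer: -320613/8 ≈ -40077.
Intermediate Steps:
B = -120 (B = -20*6 = -120)
E(v) = -4 (E(v) = 1*(-4) = -4)
d(m, a) = (-105 + a)/(2*m) (d(m, a) = (a - 105)/(m + m) = (-105 + a)/((2*m)) = (-105 + a)*(1/(2*m)) = (-105 + a)/(2*m))
d(E(B), 142) - 1*40072 = (½)*(-105 + 142)/(-4) - 1*40072 = (½)*(-¼)*37 - 40072 = -37/8 - 40072 = -320613/8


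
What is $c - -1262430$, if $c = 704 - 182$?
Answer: $1262952$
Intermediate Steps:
$c = 522$
$c - -1262430 = 522 - -1262430 = 522 + 1262430 = 1262952$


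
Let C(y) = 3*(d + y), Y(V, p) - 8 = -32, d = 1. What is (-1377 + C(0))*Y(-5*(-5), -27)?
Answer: 32976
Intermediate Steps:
Y(V, p) = -24 (Y(V, p) = 8 - 32 = -24)
C(y) = 3 + 3*y (C(y) = 3*(1 + y) = 3 + 3*y)
(-1377 + C(0))*Y(-5*(-5), -27) = (-1377 + (3 + 3*0))*(-24) = (-1377 + (3 + 0))*(-24) = (-1377 + 3)*(-24) = -1374*(-24) = 32976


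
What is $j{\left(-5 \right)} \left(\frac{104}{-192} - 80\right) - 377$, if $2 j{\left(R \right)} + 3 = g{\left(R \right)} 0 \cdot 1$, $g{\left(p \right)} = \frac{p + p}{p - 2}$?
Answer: $- \frac{4099}{16} \approx -256.19$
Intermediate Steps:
$g{\left(p \right)} = \frac{2 p}{-2 + p}$
$j{\left(R \right)} = - \frac{3}{2}$ ($j{\left(R \right)} = - \frac{3}{2} + \frac{\frac{2 R}{-2 + R} 0 \cdot 1}{2} = - \frac{3}{2} + \frac{0 \cdot 1}{2} = - \frac{3}{2} + \frac{1}{2} \cdot 0 = - \frac{3}{2} + 0 = - \frac{3}{2}$)
$j{\left(-5 \right)} \left(\frac{104}{-192} - 80\right) - 377 = - \frac{3 \left(\frac{104}{-192} - 80\right)}{2} - 377 = - \frac{3 \left(104 \left(- \frac{1}{192}\right) - 80\right)}{2} - 377 = - \frac{3 \left(- \frac{13}{24} - 80\right)}{2} - 377 = \left(- \frac{3}{2}\right) \left(- \frac{1933}{24}\right) - 377 = \frac{1933}{16} - 377 = - \frac{4099}{16}$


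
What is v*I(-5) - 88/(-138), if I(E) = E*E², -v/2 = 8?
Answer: 138044/69 ≈ 2000.6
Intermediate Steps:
v = -16 (v = -2*8 = -16)
I(E) = E³
v*I(-5) - 88/(-138) = -16*(-5)³ - 88/(-138) = -16*(-125) - 88*(-1/138) = 2000 + 44/69 = 138044/69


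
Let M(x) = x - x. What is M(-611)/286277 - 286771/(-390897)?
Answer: 286771/390897 ≈ 0.73362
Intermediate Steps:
M(x) = 0
M(-611)/286277 - 286771/(-390897) = 0/286277 - 286771/(-390897) = 0*(1/286277) - 286771*(-1/390897) = 0 + 286771/390897 = 286771/390897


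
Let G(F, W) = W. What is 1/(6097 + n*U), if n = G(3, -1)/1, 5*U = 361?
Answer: 5/30124 ≈ 0.00016598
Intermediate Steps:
U = 361/5 (U = (1/5)*361 = 361/5 ≈ 72.200)
n = -1 (n = -1/1 = -1*1 = -1)
1/(6097 + n*U) = 1/(6097 - 1*361/5) = 1/(6097 - 361/5) = 1/(30124/5) = 5/30124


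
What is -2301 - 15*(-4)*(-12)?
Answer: -3021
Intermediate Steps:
-2301 - 15*(-4)*(-12) = -2301 - (-60)*(-12) = -2301 - 1*720 = -2301 - 720 = -3021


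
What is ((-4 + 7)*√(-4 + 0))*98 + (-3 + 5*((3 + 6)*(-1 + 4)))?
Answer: 132 + 588*I ≈ 132.0 + 588.0*I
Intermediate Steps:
((-4 + 7)*√(-4 + 0))*98 + (-3 + 5*((3 + 6)*(-1 + 4))) = (3*√(-4))*98 + (-3 + 5*(9*3)) = (3*(2*I))*98 + (-3 + 5*27) = (6*I)*98 + (-3 + 135) = 588*I + 132 = 132 + 588*I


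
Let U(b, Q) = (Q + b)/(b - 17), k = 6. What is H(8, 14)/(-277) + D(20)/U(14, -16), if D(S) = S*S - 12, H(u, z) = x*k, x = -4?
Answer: 161238/277 ≈ 582.09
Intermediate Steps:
H(u, z) = -24 (H(u, z) = -4*6 = -24)
D(S) = -12 + S**2 (D(S) = S**2 - 12 = -12 + S**2)
U(b, Q) = (Q + b)/(-17 + b)
H(8, 14)/(-277) + D(20)/U(14, -16) = -24/(-277) + (-12 + 20**2)/(((-16 + 14)/(-17 + 14))) = -24*(-1/277) + (-12 + 400)/((-2/(-3))) = 24/277 + 388/((-1/3*(-2))) = 24/277 + 388/(2/3) = 24/277 + 388*(3/2) = 24/277 + 582 = 161238/277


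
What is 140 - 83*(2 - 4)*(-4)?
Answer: -524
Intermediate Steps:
140 - 83*(2 - 4)*(-4) = 140 - (-166)*(-4) = 140 - 83*8 = 140 - 664 = -524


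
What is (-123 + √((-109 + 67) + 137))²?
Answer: (123 - √95)² ≈ 12826.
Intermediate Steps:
(-123 + √((-109 + 67) + 137))² = (-123 + √(-42 + 137))² = (-123 + √95)²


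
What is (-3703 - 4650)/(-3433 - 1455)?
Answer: 8353/4888 ≈ 1.7089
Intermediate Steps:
(-3703 - 4650)/(-3433 - 1455) = -8353/(-4888) = -8353*(-1/4888) = 8353/4888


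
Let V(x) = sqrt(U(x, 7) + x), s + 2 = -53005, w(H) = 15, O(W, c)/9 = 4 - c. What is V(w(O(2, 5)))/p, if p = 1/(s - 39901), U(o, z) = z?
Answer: -92908*sqrt(22) ≈ -4.3578e+5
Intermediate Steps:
O(W, c) = 36 - 9*c (O(W, c) = 9*(4 - c) = 36 - 9*c)
s = -53007 (s = -2 - 53005 = -53007)
V(x) = sqrt(7 + x)
p = -1/92908 (p = 1/(-53007 - 39901) = 1/(-92908) = -1/92908 ≈ -1.0763e-5)
V(w(O(2, 5)))/p = sqrt(7 + 15)/(-1/92908) = sqrt(22)*(-92908) = -92908*sqrt(22)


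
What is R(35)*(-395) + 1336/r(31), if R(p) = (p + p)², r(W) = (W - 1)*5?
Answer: -145161832/75 ≈ -1.9355e+6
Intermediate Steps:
r(W) = -5 + 5*W (r(W) = (-1 + W)*5 = -5 + 5*W)
R(p) = 4*p² (R(p) = (2*p)² = 4*p²)
R(35)*(-395) + 1336/r(31) = (4*35²)*(-395) + 1336/(-5 + 5*31) = (4*1225)*(-395) + 1336/(-5 + 155) = 4900*(-395) + 1336/150 = -1935500 + 1336*(1/150) = -1935500 + 668/75 = -145161832/75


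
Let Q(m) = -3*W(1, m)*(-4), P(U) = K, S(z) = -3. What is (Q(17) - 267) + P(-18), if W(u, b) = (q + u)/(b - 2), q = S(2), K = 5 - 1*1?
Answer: -1323/5 ≈ -264.60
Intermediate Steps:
K = 4 (K = 5 - 1 = 4)
P(U) = 4
q = -3
W(u, b) = (-3 + u)/(-2 + b) (W(u, b) = (-3 + u)/(b - 2) = (-3 + u)/(-2 + b))
Q(m) = -24/(-2 + m) (Q(m) = -3*(-3 + 1)/(-2 + m)*(-4) = -3*(-2)/(-2 + m)*(-4) = -(-6)/(-2 + m)*(-4) = (6/(-2 + m))*(-4) = -24/(-2 + m))
(Q(17) - 267) + P(-18) = (-24/(-2 + 17) - 267) + 4 = (-24/15 - 267) + 4 = (-24*1/15 - 267) + 4 = (-8/5 - 267) + 4 = -1343/5 + 4 = -1323/5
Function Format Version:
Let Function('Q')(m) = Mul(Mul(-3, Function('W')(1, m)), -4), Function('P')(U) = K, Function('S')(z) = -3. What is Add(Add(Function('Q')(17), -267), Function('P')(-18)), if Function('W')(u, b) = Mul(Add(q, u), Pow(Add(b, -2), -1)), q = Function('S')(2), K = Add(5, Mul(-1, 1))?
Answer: Rational(-1323, 5) ≈ -264.60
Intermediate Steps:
K = 4 (K = Add(5, -1) = 4)
Function('P')(U) = 4
q = -3
Function('W')(u, b) = Mul(Pow(Add(-2, b), -1), Add(-3, u)) (Function('W')(u, b) = Mul(Add(-3, u), Pow(Add(b, -2), -1)) = Mul(Add(-3, u), Pow(Add(-2, b), -1)) = Mul(Pow(Add(-2, b), -1), Add(-3, u)))
Function('Q')(m) = Mul(-24, Pow(Add(-2, m), -1)) (Function('Q')(m) = Mul(Mul(-3, Mul(Pow(Add(-2, m), -1), Add(-3, 1))), -4) = Mul(Mul(-3, Mul(Pow(Add(-2, m), -1), -2)), -4) = Mul(Mul(-3, Mul(-2, Pow(Add(-2, m), -1))), -4) = Mul(Mul(6, Pow(Add(-2, m), -1)), -4) = Mul(-24, Pow(Add(-2, m), -1)))
Add(Add(Function('Q')(17), -267), Function('P')(-18)) = Add(Add(Mul(-24, Pow(Add(-2, 17), -1)), -267), 4) = Add(Add(Mul(-24, Pow(15, -1)), -267), 4) = Add(Add(Mul(-24, Rational(1, 15)), -267), 4) = Add(Add(Rational(-8, 5), -267), 4) = Add(Rational(-1343, 5), 4) = Rational(-1323, 5)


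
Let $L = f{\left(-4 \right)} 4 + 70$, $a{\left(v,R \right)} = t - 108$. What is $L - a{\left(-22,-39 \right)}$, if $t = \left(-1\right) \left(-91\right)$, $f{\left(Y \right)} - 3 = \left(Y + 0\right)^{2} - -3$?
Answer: $175$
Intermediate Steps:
$f{\left(Y \right)} = 6 + Y^{2}$ ($f{\left(Y \right)} = 3 + \left(\left(Y + 0\right)^{2} - -3\right) = 3 + \left(Y^{2} + 3\right) = 3 + \left(3 + Y^{2}\right) = 6 + Y^{2}$)
$t = 91$
$a{\left(v,R \right)} = -17$ ($a{\left(v,R \right)} = 91 - 108 = -17$)
$L = 158$ ($L = \left(6 + \left(-4\right)^{2}\right) 4 + 70 = \left(6 + 16\right) 4 + 70 = 22 \cdot 4 + 70 = 88 + 70 = 158$)
$L - a{\left(-22,-39 \right)} = 158 - -17 = 158 + 17 = 175$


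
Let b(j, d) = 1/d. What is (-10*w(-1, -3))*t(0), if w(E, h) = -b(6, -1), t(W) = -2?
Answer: 20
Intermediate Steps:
w(E, h) = 1 (w(E, h) = -1/(-1) = -1*(-1) = 1)
(-10*w(-1, -3))*t(0) = -10*1*(-2) = -10*(-2) = 20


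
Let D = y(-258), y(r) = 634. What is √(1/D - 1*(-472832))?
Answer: √190057660026/634 ≈ 687.63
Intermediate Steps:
D = 634
√(1/D - 1*(-472832)) = √(1/634 - 1*(-472832)) = √(1/634 + 472832) = √(299775489/634) = √190057660026/634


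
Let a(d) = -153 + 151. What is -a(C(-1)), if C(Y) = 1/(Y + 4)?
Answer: 2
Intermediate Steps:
C(Y) = 1/(4 + Y)
a(d) = -2
-a(C(-1)) = -1*(-2) = 2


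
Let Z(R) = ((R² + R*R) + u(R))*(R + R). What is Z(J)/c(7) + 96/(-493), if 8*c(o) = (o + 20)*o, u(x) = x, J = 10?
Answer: 787936/4437 ≈ 177.58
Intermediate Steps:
c(o) = o*(20 + o)/8 (c(o) = ((o + 20)*o)/8 = ((20 + o)*o)/8 = (o*(20 + o))/8 = o*(20 + o)/8)
Z(R) = 2*R*(R + 2*R²) (Z(R) = ((R² + R*R) + R)*(R + R) = ((R² + R²) + R)*(2*R) = (2*R² + R)*(2*R) = (R + 2*R²)*(2*R) = 2*R*(R + 2*R²))
Z(J)/c(7) + 96/(-493) = (10²*(2 + 4*10))/(((⅛)*7*(20 + 7))) + 96/(-493) = (100*(2 + 40))/(((⅛)*7*27)) + 96*(-1/493) = (100*42)/(189/8) - 96/493 = 4200*(8/189) - 96/493 = 1600/9 - 96/493 = 787936/4437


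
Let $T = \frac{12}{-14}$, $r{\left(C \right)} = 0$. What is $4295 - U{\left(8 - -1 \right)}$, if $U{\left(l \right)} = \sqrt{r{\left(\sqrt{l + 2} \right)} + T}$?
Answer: $4295 - \frac{i \sqrt{42}}{7} \approx 4295.0 - 0.92582 i$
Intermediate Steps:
$T = - \frac{6}{7}$ ($T = 12 \left(- \frac{1}{14}\right) = - \frac{6}{7} \approx -0.85714$)
$U{\left(l \right)} = \frac{i \sqrt{42}}{7}$ ($U{\left(l \right)} = \sqrt{0 - \frac{6}{7}} = \sqrt{- \frac{6}{7}} = \frac{i \sqrt{42}}{7}$)
$4295 - U{\left(8 - -1 \right)} = 4295 - \frac{i \sqrt{42}}{7}$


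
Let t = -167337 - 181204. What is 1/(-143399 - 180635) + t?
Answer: -112939134395/324034 ≈ -3.4854e+5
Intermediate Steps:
t = -348541
1/(-143399 - 180635) + t = 1/(-143399 - 180635) - 348541 = 1/(-324034) - 348541 = -1/324034 - 348541 = -112939134395/324034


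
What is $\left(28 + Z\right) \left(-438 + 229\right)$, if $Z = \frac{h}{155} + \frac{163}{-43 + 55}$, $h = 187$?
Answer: $- \frac{16634101}{1860} \approx -8943.1$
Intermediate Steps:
$Z = \frac{27509}{1860}$ ($Z = \frac{187}{155} + \frac{163}{-43 + 55} = 187 \cdot \frac{1}{155} + \frac{163}{12} = \frac{187}{155} + 163 \cdot \frac{1}{12} = \frac{187}{155} + \frac{163}{12} = \frac{27509}{1860} \approx 14.79$)
$\left(28 + Z\right) \left(-438 + 229\right) = \left(28 + \frac{27509}{1860}\right) \left(-438 + 229\right) = \frac{79589}{1860} \left(-209\right) = - \frac{16634101}{1860}$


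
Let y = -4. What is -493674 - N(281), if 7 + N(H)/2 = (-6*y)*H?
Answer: -507148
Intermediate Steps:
N(H) = -14 + 48*H (N(H) = -14 + 2*((-6*(-4))*H) = -14 + 2*(24*H) = -14 + 48*H)
-493674 - N(281) = -493674 - (-14 + 48*281) = -493674 - (-14 + 13488) = -493674 - 1*13474 = -493674 - 13474 = -507148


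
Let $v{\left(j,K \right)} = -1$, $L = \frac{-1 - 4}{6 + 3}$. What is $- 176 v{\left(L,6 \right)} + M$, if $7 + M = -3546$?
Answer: $-3377$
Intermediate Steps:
$M = -3553$ ($M = -7 - 3546 = -3553$)
$L = - \frac{5}{9} \approx -0.55556$
$- 176 v{\left(L,6 \right)} + M = \left(-176\right) \left(-1\right) - 3553 = 176 - 3553 = -3377$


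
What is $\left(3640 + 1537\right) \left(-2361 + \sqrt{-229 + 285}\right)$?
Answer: $-12222897 + 10354 \sqrt{14} \approx -1.2184 \cdot 10^{7}$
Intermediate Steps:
$\left(3640 + 1537\right) \left(-2361 + \sqrt{-229 + 285}\right) = 5177 \left(-2361 + \sqrt{56}\right) = 5177 \left(-2361 + 2 \sqrt{14}\right) = -12222897 + 10354 \sqrt{14}$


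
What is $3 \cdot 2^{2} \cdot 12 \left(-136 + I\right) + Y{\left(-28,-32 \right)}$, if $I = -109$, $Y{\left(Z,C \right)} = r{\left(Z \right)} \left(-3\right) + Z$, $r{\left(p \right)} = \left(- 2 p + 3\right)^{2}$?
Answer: $-45751$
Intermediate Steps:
$r{\left(p \right)} = \left(3 - 2 p\right)^{2}$
$Y{\left(Z,C \right)} = Z - 3 \left(-3 + 2 Z\right)^{2}$ ($Y{\left(Z,C \right)} = \left(-3 + 2 Z\right)^{2} \left(-3\right) + Z = - 3 \left(-3 + 2 Z\right)^{2} + Z = Z - 3 \left(-3 + 2 Z\right)^{2}$)
$3 \cdot 2^{2} \cdot 12 \left(-136 + I\right) + Y{\left(-28,-32 \right)} = 3 \cdot 2^{2} \cdot 12 \left(-136 - 109\right) - \left(28 + 3 \left(-3 + 2 \left(-28\right)\right)^{2}\right) = 3 \cdot 4 \cdot 12 \left(-245\right) - \left(28 + 3 \left(-3 - 56\right)^{2}\right) = 12 \cdot 12 \left(-245\right) - \left(28 + 3 \left(-59\right)^{2}\right) = 144 \left(-245\right) - 10471 = -35280 - 10471 = -45751$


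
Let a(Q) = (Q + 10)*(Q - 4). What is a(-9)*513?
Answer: -6669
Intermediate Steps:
a(Q) = (-4 + Q)*(10 + Q) (a(Q) = (10 + Q)*(-4 + Q) = (-4 + Q)*(10 + Q))
a(-9)*513 = (-40 + (-9)² + 6*(-9))*513 = (-40 + 81 - 54)*513 = -13*513 = -6669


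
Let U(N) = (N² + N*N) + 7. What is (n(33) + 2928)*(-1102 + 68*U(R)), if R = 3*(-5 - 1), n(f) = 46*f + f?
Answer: 194558802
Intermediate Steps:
n(f) = 47*f
R = -18 (R = 3*(-6) = -18)
U(N) = 7 + 2*N² (U(N) = (N² + N²) + 7 = 2*N² + 7 = 7 + 2*N²)
(n(33) + 2928)*(-1102 + 68*U(R)) = (47*33 + 2928)*(-1102 + 68*(7 + 2*(-18)²)) = (1551 + 2928)*(-1102 + 68*(7 + 2*324)) = 4479*(-1102 + 68*(7 + 648)) = 4479*(-1102 + 68*655) = 4479*(-1102 + 44540) = 4479*43438 = 194558802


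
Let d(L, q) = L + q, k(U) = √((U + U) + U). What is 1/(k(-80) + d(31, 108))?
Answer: 139/19561 - 4*I*√15/19561 ≈ 0.007106 - 0.00079198*I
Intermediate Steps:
k(U) = √3*√U (k(U) = √(2*U + U) = √(3*U) = √3*√U)
1/(k(-80) + d(31, 108)) = 1/(√3*√(-80) + (31 + 108)) = 1/(√3*(4*I*√5) + 139) = 1/(4*I*√15 + 139) = 1/(139 + 4*I*√15)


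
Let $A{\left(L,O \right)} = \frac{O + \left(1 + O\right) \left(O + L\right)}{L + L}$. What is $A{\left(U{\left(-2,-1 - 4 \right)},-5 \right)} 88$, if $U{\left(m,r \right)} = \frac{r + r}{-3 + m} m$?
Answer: $-341$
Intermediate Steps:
$U{\left(m,r \right)} = \frac{2 m r}{-3 + m}$ ($U{\left(m,r \right)} = \frac{2 r}{-3 + m} m = \frac{2 m r}{-3 + m}$)
$A{\left(L,O \right)} = \frac{O + \left(1 + O\right) \left(L + O\right)}{2 L}$
$A{\left(U{\left(-2,-1 - 4 \right)},-5 \right)} 88 = \frac{\left(-5\right)^{2} + 2 \left(-5\right) + 2 \left(-2\right) \left(-1 - 4\right) \frac{1}{-3 - 2} \left(1 - 5\right)}{2 \cdot 2 \left(-2\right) \left(-1 - 4\right) \frac{1}{-3 - 2}} \cdot 88 = \frac{25 - 10 + 2 \left(-2\right) \left(-1 - 4\right) \frac{1}{-5} \left(-4\right)}{2 \cdot 2 \left(-2\right) \left(-1 - 4\right) \frac{1}{-5}} \cdot 88 = \frac{25 - 10 + 2 \left(-2\right) \left(-5\right) \left(- \frac{1}{5}\right) \left(-4\right)}{2 \cdot 2 \left(-2\right) \left(-5\right) \left(- \frac{1}{5}\right)} 88 = \frac{25 - 10 - -16}{2 \left(-4\right)} 88 = \frac{1}{2} \left(- \frac{1}{4}\right) \left(25 - 10 + 16\right) 88 = \frac{1}{2} \left(- \frac{1}{4}\right) 31 \cdot 88 = \left(- \frac{31}{8}\right) 88 = -341$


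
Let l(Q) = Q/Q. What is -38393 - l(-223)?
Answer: -38394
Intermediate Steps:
l(Q) = 1
-38393 - l(-223) = -38393 - 1*1 = -38393 - 1 = -38394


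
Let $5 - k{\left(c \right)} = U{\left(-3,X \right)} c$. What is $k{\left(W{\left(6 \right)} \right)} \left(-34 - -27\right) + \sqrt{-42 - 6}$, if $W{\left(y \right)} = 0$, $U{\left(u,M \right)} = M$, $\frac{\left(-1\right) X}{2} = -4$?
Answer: $-35 + 4 i \sqrt{3} \approx -35.0 + 6.9282 i$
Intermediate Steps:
$X = 8$ ($X = \left(-2\right) \left(-4\right) = 8$)
$k{\left(c \right)} = 5 - 8 c$
$k{\left(W{\left(6 \right)} \right)} \left(-34 - -27\right) + \sqrt{-42 - 6} = \left(5 - 0\right) \left(-34 - -27\right) + \sqrt{-42 - 6} = \left(5 + 0\right) \left(-34 + 27\right) + \sqrt{-48} = 5 \left(-7\right) + 4 i \sqrt{3} = -35 + 4 i \sqrt{3}$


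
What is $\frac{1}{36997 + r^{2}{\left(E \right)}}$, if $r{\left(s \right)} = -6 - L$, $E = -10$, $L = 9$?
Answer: $\frac{1}{37222} \approx 2.6866 \cdot 10^{-5}$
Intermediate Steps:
$r{\left(s \right)} = -15$ ($r{\left(s \right)} = -6 - 9 = -15$)
$\frac{1}{36997 + r^{2}{\left(E \right)}} = \frac{1}{36997 + \left(-15\right)^{2}} = \frac{1}{36997 + 225} = \frac{1}{37222}$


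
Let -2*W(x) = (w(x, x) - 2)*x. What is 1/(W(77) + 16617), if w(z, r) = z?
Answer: 2/27459 ≈ 7.2836e-5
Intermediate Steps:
W(x) = -x*(-2 + x)/2 (W(x) = -(x - 2)*x/2 = -(-2 + x)*x/2 = -x*(-2 + x)/2)
1/(W(77) + 16617) = 1/((1/2)*77*(2 - 1*77) + 16617) = 1/((1/2)*77*(2 - 77) + 16617) = 1/((1/2)*77*(-75) + 16617) = 1/(-5775/2 + 16617) = 1/(27459/2) = 2/27459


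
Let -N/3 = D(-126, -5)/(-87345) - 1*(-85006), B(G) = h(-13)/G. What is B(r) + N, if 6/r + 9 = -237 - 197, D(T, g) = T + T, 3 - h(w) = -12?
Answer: -1657132041/6470 ≈ -2.5613e+5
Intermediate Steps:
h(w) = 15 (h(w) = 3 - 1*(-12) = 3 + 12 = 15)
D(T, g) = 2*T
r = -6/443 (r = 6/(-9 + (-237 - 197)) = 6/(-9 - 434) = 6/(-443) = 6*(-1/443) = -6/443 ≈ -0.013544)
B(G) = 15/G
N = -824983258/3235 (N = -3*((2*(-126))/(-87345) - 1*(-85006)) = -3*(-252*(-1/87345) + 85006) = -3*(28/9705 + 85006) = -3*824983258/9705 = -824983258/3235 ≈ -2.5502e+5)
B(r) + N = 15/(-6/443) - 824983258/3235 = 15*(-443/6) - 824983258/3235 = -2215/2 - 824983258/3235 = -1657132041/6470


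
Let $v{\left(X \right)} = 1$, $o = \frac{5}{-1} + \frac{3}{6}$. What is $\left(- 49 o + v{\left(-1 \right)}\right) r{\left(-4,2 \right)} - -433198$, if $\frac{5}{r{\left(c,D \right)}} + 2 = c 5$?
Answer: $\frac{19058497}{44} \approx 4.3315 \cdot 10^{5}$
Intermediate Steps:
$o = - \frac{9}{2}$ ($o = 5 \left(-1\right) + 3 \cdot \frac{1}{6} = -5 + \frac{1}{2} = - \frac{9}{2} \approx -4.5$)
$r{\left(c,D \right)} = \frac{5}{-2 + 5 c}$ ($r{\left(c,D \right)} = \frac{5}{-2 + c 5} = \frac{5}{-2 + 5 c}$)
$\left(- 49 o + v{\left(-1 \right)}\right) r{\left(-4,2 \right)} - -433198 = \left(\left(-49\right) \left(- \frac{9}{2}\right) + 1\right) \frac{5}{-2 + 5 \left(-4\right)} - -433198 = \left(\frac{441}{2} + 1\right) \frac{5}{-2 - 20} + 433198 = \frac{443 \frac{5}{-22}}{2} + 433198 = \frac{443 \cdot 5 \left(- \frac{1}{22}\right)}{2} + 433198 = \frac{443}{2} \left(- \frac{5}{22}\right) + 433198 = - \frac{2215}{44} + 433198 = \frac{19058497}{44}$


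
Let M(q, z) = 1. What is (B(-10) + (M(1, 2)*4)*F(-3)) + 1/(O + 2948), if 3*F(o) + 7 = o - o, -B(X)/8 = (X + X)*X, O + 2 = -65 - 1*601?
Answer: -1223093/760 ≈ -1609.3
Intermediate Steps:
O = -668 (O = -2 + (-65 - 1*601) = -2 + (-65 - 601) = -2 - 666 = -668)
B(X) = -16*X**2 (B(X) = -8*(X + X)*X = -8*2*X*X = -16*X**2)
F(o) = -7/3 (F(o) = -7/3 + (o - o)/3 = -7/3 + (1/3)*0 = -7/3 + 0 = -7/3)
(B(-10) + (M(1, 2)*4)*F(-3)) + 1/(O + 2948) = (-16*(-10)**2 + (1*4)*(-7/3)) + 1/(-668 + 2948) = (-16*100 + 4*(-7/3)) + 1/2280 = (-1600 - 28/3) + 1/2280 = -4828/3 + 1/2280 = -1223093/760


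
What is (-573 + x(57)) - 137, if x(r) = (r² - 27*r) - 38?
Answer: 962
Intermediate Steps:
x(r) = -38 + r² - 27*r
(-573 + x(57)) - 137 = (-573 + (-38 + 57² - 27*57)) - 137 = (-573 + (-38 + 3249 - 1539)) - 137 = (-573 + 1672) - 137 = 1099 - 137 = 962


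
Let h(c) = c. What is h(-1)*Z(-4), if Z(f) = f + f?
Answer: 8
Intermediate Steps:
Z(f) = 2*f
h(-1)*Z(-4) = -2*(-4) = -1*(-8) = 8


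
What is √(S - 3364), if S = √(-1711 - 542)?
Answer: √(-3364 + I*√2253) ≈ 0.4092 + 58.001*I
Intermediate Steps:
S = I*√2253 (S = √(-2253) = I*√2253 ≈ 47.466*I)
√(S - 3364) = √(I*√2253 - 3364) = √(-3364 + I*√2253)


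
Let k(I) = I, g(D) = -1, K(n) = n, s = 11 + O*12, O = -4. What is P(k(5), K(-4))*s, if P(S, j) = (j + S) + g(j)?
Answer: 0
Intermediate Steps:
s = -37 (s = 11 - 4*12 = 11 - 48 = -37)
P(S, j) = -1 + S + j (P(S, j) = (j + S) - 1 = (S + j) - 1 = -1 + S + j)
P(k(5), K(-4))*s = (-1 + 5 - 4)*(-37) = 0*(-37) = 0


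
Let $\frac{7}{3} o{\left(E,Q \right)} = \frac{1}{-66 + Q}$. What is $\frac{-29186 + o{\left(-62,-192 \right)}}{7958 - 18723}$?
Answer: $\frac{17569973}{6480530} \approx 2.7112$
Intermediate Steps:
$o{\left(E,Q \right)} = \frac{3}{7 \left(-66 + Q\right)}$
$\frac{-29186 + o{\left(-62,-192 \right)}}{7958 - 18723} = \frac{-29186 + \frac{3}{7 \left(-66 - 192\right)}}{7958 - 18723} = \frac{-29186 + \frac{3}{7 \left(-258\right)}}{-10765} = \left(-29186 + \frac{3}{7} \left(- \frac{1}{258}\right)\right) \left(- \frac{1}{10765}\right) = \left(-29186 - \frac{1}{602}\right) \left(- \frac{1}{10765}\right) = \left(- \frac{17569973}{602}\right) \left(- \frac{1}{10765}\right) = \frac{17569973}{6480530}$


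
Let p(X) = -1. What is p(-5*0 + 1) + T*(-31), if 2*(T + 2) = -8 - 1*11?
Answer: 711/2 ≈ 355.50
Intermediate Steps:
T = -23/2 (T = -2 + (-8 - 1*11)/2 = -2 + (-8 - 11)/2 = -2 + (½)*(-19) = -2 - 19/2 = -23/2 ≈ -11.500)
p(-5*0 + 1) + T*(-31) = -1 - 23/2*(-31) = -1 + 713/2 = 711/2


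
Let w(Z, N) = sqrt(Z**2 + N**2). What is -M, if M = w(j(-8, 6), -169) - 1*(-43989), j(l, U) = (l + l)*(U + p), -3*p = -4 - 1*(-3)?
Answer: -43989 - sqrt(349465)/3 ≈ -44186.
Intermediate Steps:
p = 1/3 (p = -(-4 - 1*(-3))/3 = -(-4 + 3)/3 = -1/3*(-1) = 1/3 ≈ 0.33333)
j(l, U) = 2*l*(1/3 + U) (j(l, U) = (l + l)*(U + 1/3) = (2*l)*(1/3 + U) = 2*l*(1/3 + U))
w(Z, N) = sqrt(N**2 + Z**2)
M = 43989 + sqrt(349465)/3 (M = sqrt((-169)**2 + ((2/3)*(-8)*(1 + 3*6))**2) - 1*(-43989) = sqrt(28561 + ((2/3)*(-8)*(1 + 18))**2) + 43989 = sqrt(28561 + ((2/3)*(-8)*19)**2) + 43989 = sqrt(28561 + (-304/3)**2) + 43989 = sqrt(28561 + 92416/9) + 43989 = sqrt(349465/9) + 43989 = sqrt(349465)/3 + 43989 = 43989 + sqrt(349465)/3 ≈ 44186.)
-M = -(43989 + sqrt(349465)/3) = -43989 - sqrt(349465)/3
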